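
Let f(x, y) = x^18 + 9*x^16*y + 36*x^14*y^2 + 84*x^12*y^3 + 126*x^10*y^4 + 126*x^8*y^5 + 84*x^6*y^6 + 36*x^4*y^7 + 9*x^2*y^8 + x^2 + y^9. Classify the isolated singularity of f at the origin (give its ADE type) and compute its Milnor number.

Type A_8, Milnor number mu = 8.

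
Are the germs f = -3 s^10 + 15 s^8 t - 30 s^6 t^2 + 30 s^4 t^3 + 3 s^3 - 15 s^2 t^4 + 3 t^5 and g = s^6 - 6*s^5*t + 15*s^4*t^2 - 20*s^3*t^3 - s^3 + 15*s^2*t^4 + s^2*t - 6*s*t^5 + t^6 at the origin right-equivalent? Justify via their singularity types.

The Hessian of f at 0 has rank 0. Corank 2; j^3 = 3*s^3 is a perfect cube, so E-series; the 5-jet and mu = 8 give E_8. The Hessian of g at 0 has rank 0. Corank 2; j^3 = -s^2*(s - t) has shape L^2 M (L != M), so D-series; mu = 7 gives D_7. f is E_8 but g is D_7, hence not right-equivalent.

No.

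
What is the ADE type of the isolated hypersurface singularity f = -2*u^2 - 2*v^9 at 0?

A_{8}

The Hessian of f at 0 is [[-4, 0], [0, 0]] with rank 1, so corank 1. A Groebner basis of the Jacobian ideal J(f) in C{u,v} is {v^8, u}; counting standard monomials gives mu = 8. Corank 1: A-series; mu = 8 gives A_8.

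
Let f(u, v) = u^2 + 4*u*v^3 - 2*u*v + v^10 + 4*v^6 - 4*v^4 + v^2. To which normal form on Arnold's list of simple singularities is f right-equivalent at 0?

A_9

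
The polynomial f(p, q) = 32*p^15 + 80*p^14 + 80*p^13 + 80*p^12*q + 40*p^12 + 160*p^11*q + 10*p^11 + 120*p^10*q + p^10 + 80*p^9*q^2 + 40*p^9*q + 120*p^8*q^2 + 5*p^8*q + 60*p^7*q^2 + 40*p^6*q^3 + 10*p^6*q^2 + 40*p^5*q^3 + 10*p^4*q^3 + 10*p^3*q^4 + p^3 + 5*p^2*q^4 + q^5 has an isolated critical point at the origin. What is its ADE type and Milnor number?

The Hessian of f at 0 has rank 0. Corank 2; j^3 = p^3 is a perfect cube, so E-series; the 5-jet and mu = 8 give E_8.

Type E_8, Milnor number mu = 8.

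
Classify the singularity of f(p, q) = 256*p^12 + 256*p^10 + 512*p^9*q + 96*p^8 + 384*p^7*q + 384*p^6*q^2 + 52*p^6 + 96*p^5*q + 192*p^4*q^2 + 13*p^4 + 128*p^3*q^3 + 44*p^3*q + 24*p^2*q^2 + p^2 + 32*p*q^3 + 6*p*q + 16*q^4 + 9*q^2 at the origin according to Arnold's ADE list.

A3

The Hessian of f at 0 is [[2, 6], [6, 18]] with rank 1, so corank 1. A Groebner basis of the Jacobian ideal J(f) in C{p,q} is {q^3, p + 3*q}; counting standard monomials gives mu = 3. Corank 1: A-series; mu = 3 gives A_3.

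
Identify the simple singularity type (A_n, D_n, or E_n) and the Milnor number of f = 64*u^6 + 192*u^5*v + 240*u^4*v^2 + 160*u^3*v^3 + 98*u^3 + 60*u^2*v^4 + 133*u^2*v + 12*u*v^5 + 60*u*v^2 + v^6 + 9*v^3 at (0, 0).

Type D7, Milnor number mu = 7.

The Hessian of f at 0 has rank 0. Corank 2; j^3 = (2*u + v)*(7*u + 3*v)^2 has shape L^2 M (L != M), so D-series; mu = 7 gives D_7.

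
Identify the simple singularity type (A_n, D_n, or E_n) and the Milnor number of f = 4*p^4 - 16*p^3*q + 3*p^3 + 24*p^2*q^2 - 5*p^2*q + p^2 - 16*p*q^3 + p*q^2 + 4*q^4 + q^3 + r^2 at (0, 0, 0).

Type A_{2}, Milnor number mu = 2.

The Hessian of f at 0 is [[2, 0, 0], [0, 0, 0], [0, 0, 2]] with rank 2, so corank 1. A Groebner basis of the Jacobian ideal J(f) in C{p,q,r} is {q^2, p, r}; counting standard monomials gives mu = 2. Corank 1: A-series; mu = 2 gives A_2.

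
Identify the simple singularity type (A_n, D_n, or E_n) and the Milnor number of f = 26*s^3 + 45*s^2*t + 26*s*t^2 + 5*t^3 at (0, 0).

Type D4, Milnor number mu = 4.

The Hessian of f at 0 has rank 0. Corank 2; j^3 = (2*s + t)*(13*s^2 + 16*s*t + 5*t^2) splits into three distinct lines over C (the quadratic factor has nonzero discriminant), so D_4.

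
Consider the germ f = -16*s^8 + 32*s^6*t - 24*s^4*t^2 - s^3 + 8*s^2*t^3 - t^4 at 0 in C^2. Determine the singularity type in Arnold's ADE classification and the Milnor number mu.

Type E_{6}, Milnor number mu = 6.

The Hessian of f at 0 is [[0, 0], [0, 0]] with rank 0, so corank 2. A Groebner basis of the Jacobian ideal J(f) in C{s,t} is {t^3, s^2}; counting standard monomials gives mu = 6. Corank 2; j^3 = -s^3 is a perfect cube, so E-series; the 4-jet and mu = 6 give E_6.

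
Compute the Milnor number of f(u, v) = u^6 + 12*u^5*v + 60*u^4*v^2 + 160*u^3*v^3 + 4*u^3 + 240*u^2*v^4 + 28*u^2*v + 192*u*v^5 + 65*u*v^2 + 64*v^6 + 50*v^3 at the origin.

The Hessian of f at 0 has rank 0. Corank 2; j^3 = (u + 2*v)*(2*u + 5*v)^2 has shape L^2 M (L != M), so D-series; mu = 7 gives D_7.

7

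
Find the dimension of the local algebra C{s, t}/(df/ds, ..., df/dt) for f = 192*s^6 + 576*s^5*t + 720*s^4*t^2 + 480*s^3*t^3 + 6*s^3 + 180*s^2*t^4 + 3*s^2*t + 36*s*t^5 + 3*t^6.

7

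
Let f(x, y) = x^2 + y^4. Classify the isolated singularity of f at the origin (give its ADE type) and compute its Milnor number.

Type A3, Milnor number mu = 3.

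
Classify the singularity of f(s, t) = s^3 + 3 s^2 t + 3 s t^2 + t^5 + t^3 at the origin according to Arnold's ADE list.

E_8

The Hessian of f at 0 is [[0, 0], [0, 0]] with rank 0, so corank 2. A Groebner basis of the Jacobian ideal J(f) in C{s,t} is {t^4, s^2 + 2*s*t + t^2}; counting standard monomials gives mu = 8. Corank 2; j^3 = (s + t)^3 is a perfect cube, so E-series; the 5-jet and mu = 8 give E_8.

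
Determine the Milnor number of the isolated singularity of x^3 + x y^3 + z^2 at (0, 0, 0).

7

The Hessian of f at 0 has rank 1. Corank 2; j^3 = x^3 is a perfect cube, so E-series; the 4-jet and mu = 7 give E_7.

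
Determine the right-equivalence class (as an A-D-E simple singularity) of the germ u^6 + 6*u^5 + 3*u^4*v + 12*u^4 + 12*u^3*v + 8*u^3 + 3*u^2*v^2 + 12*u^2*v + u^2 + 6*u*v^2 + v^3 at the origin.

The Hessian of f at 0 has rank 1. Corank 1: A-series; mu = 2 gives A_2.

A_2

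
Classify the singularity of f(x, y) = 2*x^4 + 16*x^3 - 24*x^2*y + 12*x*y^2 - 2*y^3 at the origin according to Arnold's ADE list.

E_6

The Hessian of f at 0 has rank 0. Corank 2; j^3 = 2*(2*x - y)^3 is a perfect cube, so E-series; the 4-jet and mu = 6 give E_6.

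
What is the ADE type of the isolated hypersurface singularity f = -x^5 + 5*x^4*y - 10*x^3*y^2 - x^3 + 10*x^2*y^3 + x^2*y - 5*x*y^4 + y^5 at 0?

The Hessian of f at 0 has rank 0. Corank 2; j^3 = -x^2*(x - y) has shape L^2 M (L != M), so D-series; mu = 6 gives D_6.

D_{6}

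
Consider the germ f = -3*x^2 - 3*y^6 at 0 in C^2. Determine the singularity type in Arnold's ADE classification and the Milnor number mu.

Type A_5, Milnor number mu = 5.

The Hessian of f at 0 has rank 1. Corank 1: A-series; mu = 5 gives A_5.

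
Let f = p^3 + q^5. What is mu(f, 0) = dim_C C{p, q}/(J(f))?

8

The Hessian of f at 0 is [[0, 0], [0, 0]] with rank 0, so corank 2. A Groebner basis of the Jacobian ideal J(f) in C{p,q} is {q^4, p^2}; counting standard monomials gives mu = 8. Corank 2; j^3 = p^3 is a perfect cube, so E-series; the 5-jet and mu = 8 give E_8.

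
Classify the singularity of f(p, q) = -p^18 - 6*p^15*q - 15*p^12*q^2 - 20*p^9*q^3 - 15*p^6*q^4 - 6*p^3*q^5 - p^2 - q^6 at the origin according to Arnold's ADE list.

A_{5}

The Hessian of f at 0 has rank 1. Corank 1: A-series; mu = 5 gives A_5.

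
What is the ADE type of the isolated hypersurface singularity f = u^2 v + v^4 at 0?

D_5

The Hessian of f at 0 has rank 0. Corank 2; j^3 = u^2*v has shape L^2 M (L != M), so D-series; mu = 5 gives D_5.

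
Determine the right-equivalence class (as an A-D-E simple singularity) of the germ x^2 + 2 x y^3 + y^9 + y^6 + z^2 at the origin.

The Hessian of f at 0 has rank 2. Corank 1: A-series; mu = 8 gives A_8.

A_{8}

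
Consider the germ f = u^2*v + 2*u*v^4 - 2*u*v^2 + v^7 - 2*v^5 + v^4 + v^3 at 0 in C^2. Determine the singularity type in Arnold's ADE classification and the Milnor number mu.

The Hessian of f at 0 is [[0, 0], [0, 0]] with rank 0, so corank 2. A Groebner basis of the Jacobian ideal J(f) in C{u,v} is {u^3 + u^2/4 - v^2/4, u^2/4 + v^3 - v^2/4, u*v - v^2}; counting standard monomials gives mu = 5. Corank 2; j^3 = v*(u - v)^2 has shape L^2 M (L != M), so D-series; mu = 5 gives D_5.

Type D_5, Milnor number mu = 5.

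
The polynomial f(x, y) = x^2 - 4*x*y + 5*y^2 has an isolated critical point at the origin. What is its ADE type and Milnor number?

Type A_1, Milnor number mu = 1.

The Hessian of f at 0 is [[2, -4], [-4, 10]] with rank 2, so corank 0. A Groebner basis of the Jacobian ideal J(f) in C{x,y} is {x, y}; counting standard monomials gives mu = 1. Corank 0: nondegenerate Morse point, so A_1.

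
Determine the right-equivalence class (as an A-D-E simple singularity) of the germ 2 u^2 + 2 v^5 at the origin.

The Hessian of f at 0 is [[4, 0], [0, 0]] with rank 1, so corank 1. A Groebner basis of the Jacobian ideal J(f) in C{u,v} is {v^4, u}; counting standard monomials gives mu = 4. Corank 1: A-series; mu = 4 gives A_4.

A_4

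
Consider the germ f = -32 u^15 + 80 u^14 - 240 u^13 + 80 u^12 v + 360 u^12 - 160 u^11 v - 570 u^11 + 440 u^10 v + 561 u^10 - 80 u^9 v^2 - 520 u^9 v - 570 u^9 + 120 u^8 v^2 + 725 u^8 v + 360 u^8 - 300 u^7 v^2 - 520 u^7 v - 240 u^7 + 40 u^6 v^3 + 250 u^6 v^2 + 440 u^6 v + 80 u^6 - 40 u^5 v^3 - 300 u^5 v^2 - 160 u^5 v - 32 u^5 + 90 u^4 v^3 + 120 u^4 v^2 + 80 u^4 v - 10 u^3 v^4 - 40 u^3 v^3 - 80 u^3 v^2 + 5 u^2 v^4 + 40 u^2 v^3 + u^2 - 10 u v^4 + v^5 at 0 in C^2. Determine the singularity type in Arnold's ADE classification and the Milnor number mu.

The Hessian of f at 0 is [[2, 0], [0, 0]] with rank 1, so corank 1. A Groebner basis of the Jacobian ideal J(f) in C{u,v} is {v^4, u}; counting standard monomials gives mu = 4. Corank 1: A-series; mu = 4 gives A_4.

Type A4, Milnor number mu = 4.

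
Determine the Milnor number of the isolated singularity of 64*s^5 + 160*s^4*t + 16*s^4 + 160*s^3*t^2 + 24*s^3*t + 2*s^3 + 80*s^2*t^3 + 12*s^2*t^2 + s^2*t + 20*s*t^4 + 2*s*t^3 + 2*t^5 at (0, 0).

6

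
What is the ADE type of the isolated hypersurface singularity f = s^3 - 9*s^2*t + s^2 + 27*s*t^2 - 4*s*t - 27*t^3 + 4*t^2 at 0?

A_2

The Hessian of f at 0 has rank 1. Corank 1: A-series; mu = 2 gives A_2.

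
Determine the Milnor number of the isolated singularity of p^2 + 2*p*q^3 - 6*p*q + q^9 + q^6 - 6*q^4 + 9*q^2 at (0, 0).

8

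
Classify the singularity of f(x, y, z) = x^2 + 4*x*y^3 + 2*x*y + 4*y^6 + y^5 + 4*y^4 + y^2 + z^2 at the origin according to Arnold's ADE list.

A_4

The Hessian of f at 0 is [[2, 2, 0], [2, 2, 0], [0, 0, 2]] with rank 2, so corank 1. A Groebner basis of the Jacobian ideal J(f) in C{x,y,z} is {x/2 + y^3 + y/2, x^2 - y^2, x*y + y^2, z}; counting standard monomials gives mu = 4. Corank 1: A-series; mu = 4 gives A_4.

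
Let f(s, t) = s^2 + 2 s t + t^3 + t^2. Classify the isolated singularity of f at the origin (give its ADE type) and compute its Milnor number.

Type A2, Milnor number mu = 2.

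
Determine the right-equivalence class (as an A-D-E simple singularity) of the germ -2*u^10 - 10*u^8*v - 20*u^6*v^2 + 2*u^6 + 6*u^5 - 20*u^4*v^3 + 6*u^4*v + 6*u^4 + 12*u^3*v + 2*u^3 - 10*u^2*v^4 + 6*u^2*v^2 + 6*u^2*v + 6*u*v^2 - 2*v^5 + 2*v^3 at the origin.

E8

The Hessian of f at 0 has rank 0. Corank 2; j^3 = 2*(u + v)^3 is a perfect cube, so E-series; the 5-jet and mu = 8 give E_8.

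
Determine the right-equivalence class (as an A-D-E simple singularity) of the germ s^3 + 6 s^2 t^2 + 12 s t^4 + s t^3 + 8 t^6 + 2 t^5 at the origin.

E_{7}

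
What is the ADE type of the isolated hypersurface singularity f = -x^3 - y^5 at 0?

E_8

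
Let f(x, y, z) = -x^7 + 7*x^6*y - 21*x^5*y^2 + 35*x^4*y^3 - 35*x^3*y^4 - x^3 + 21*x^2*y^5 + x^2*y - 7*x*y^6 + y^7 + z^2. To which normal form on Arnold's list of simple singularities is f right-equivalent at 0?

The Hessian of f at 0 has rank 1. Corank 2; j^3 = -x^2*(x - y) has shape L^2 M (L != M), so D-series; mu = 8 gives D_8.

D_8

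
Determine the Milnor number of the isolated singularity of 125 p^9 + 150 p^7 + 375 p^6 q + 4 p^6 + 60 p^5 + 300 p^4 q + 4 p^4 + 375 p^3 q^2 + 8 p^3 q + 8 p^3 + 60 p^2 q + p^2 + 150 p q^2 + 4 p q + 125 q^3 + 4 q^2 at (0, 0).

2

The Hessian of f at 0 has rank 1. Corank 1: A-series; mu = 2 gives A_2.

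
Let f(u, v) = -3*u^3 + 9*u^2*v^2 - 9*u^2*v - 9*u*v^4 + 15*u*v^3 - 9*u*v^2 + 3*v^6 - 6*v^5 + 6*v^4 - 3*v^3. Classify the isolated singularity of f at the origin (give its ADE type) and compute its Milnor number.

Type E_7, Milnor number mu = 7.

The Hessian of f at 0 has rank 0. Corank 2; j^3 = -3*(u + v)^3 is a perfect cube, so E-series; the 4-jet and mu = 7 give E_7.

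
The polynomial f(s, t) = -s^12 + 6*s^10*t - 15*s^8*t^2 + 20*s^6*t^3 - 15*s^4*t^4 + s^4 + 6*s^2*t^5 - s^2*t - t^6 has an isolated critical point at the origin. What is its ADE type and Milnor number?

Type D_{7}, Milnor number mu = 7.

The Hessian of f at 0 is [[0, 0], [0, 0]] with rank 0, so corank 2. A Groebner basis of the Jacobian ideal J(f) in C{s,t} is {s^2/6 + t^5, s^3, s*t}; counting standard monomials gives mu = 7. Corank 2; j^3 = -s^2*t has shape L^2 M (L != M), so D-series; mu = 7 gives D_7.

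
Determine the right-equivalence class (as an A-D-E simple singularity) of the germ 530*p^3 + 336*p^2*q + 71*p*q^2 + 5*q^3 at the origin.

D_{4}

The Hessian of f at 0 is [[0, 0], [0, 0]] with rank 0, so corank 2. A Groebner basis of the Jacobian ideal J(f) in C{p,q} is {q^3, p^2 - q^2/6, p*q + q^2/2}; counting standard monomials gives mu = 4. Corank 2; j^3 = (5*p + q)*(106*p^2 + 46*p*q + 5*q^2) splits into three distinct lines over C (the quadratic factor has nonzero discriminant), so D_4.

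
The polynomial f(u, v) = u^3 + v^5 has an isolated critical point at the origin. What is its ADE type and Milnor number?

Type E_{8}, Milnor number mu = 8.

The Hessian of f at 0 is [[0, 0], [0, 0]] with rank 0, so corank 2. A Groebner basis of the Jacobian ideal J(f) in C{u,v} is {v^4, u^2}; counting standard monomials gives mu = 8. Corank 2; j^3 = u^3 is a perfect cube, so E-series; the 5-jet and mu = 8 give E_8.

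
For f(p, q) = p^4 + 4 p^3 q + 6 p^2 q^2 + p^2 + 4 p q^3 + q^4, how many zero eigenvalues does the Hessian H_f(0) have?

1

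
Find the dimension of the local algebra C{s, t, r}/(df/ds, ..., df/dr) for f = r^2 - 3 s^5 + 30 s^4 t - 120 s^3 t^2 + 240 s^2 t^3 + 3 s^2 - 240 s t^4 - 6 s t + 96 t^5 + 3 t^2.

4

The Hessian of f at 0 is [[6, -6, 0], [-6, 6, 0], [0, 0, 2]] with rank 2, so corank 1. A Groebner basis of the Jacobian ideal J(f) in C{s,t,r} is {t^4, s - t, r}; counting standard monomials gives mu = 4. Corank 1: A-series; mu = 4 gives A_4.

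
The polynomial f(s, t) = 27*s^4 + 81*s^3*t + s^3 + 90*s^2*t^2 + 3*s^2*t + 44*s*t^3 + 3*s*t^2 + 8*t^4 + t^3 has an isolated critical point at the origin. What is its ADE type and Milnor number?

Type E7, Milnor number mu = 7.

The Hessian of f at 0 is [[0, 0], [0, 0]] with rank 0, so corank 2. A Groebner basis of the Jacobian ideal J(f) in C{s,t} is {s^2/3 + 2*s*t/3 + t^4 - t^3/9 + t^2/3, s^3 + 5*s^2/3 + 10*s*t/3 + 4*t^3/9 + 5*t^2/3, s^2*t - 11*s^2/9 - 22*s*t/9 - 16*t^3/27 - 11*t^2/9, 2*s^2/3 + s*t^2 + 4*s*t/3 + 7*t^3/9 + 2*t^2/3}; counting standard monomials gives mu = 7. Corank 2; j^3 = (s + t)^3 is a perfect cube, so E-series; the 4-jet and mu = 7 give E_7.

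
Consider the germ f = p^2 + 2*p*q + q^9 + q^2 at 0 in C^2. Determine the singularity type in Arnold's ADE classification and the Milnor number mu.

Type A_{8}, Milnor number mu = 8.

The Hessian of f at 0 is [[2, 2], [2, 2]] with rank 1, so corank 1. A Groebner basis of the Jacobian ideal J(f) in C{p,q} is {q^8, p + q}; counting standard monomials gives mu = 8. Corank 1: A-series; mu = 8 gives A_8.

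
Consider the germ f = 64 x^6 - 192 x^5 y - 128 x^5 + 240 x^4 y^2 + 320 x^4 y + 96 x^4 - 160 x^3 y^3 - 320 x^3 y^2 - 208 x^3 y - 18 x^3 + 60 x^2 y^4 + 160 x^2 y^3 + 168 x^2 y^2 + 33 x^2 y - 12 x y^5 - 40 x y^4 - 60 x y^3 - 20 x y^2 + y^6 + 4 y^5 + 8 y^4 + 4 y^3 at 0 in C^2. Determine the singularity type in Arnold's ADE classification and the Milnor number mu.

Type D_7, Milnor number mu = 7.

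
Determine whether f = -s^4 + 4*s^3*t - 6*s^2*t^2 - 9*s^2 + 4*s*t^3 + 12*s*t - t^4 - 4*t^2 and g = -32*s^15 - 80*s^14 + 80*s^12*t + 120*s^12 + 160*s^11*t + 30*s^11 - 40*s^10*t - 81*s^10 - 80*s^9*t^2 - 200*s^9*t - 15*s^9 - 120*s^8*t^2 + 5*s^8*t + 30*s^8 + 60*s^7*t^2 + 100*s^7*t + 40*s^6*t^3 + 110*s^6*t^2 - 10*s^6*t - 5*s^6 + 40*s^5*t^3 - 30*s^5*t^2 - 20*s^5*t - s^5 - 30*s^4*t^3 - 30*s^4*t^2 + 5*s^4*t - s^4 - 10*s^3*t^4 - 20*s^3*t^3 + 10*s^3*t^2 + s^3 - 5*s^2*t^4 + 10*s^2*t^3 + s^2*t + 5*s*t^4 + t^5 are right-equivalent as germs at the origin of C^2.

The Hessian of f at 0 has rank 1. Corank 1: A-series; mu = 3 gives A_3. The Hessian of g at 0 has rank 0. Corank 2; j^3 = s^2*(s + t) has shape L^2 M (L != M), so D-series; mu = 6 gives D_6. f is A_3 but g is D_6, hence not right-equivalent.

No.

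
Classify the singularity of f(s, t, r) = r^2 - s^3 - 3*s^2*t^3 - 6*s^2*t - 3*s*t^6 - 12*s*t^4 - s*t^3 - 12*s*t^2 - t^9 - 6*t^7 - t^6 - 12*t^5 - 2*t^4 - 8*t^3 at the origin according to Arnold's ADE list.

E_7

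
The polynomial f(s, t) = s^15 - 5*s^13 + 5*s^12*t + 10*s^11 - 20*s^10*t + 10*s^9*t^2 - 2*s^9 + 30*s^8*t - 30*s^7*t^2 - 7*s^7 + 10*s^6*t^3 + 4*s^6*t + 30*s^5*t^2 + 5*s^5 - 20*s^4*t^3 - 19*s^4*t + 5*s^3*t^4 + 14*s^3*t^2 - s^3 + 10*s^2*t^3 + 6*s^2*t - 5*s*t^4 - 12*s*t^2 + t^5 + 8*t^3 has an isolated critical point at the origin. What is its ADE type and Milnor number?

Type E_8, Milnor number mu = 8.

The Hessian of f at 0 is [[0, 0], [0, 0]] with rank 0, so corank 2. A Groebner basis of the Jacobian ideal J(f) in C{s,t} is {7*s^2/32 + s*t^3 - 7*s*t/8 + 7*t^2/8, s^2/8 - s*t/2 + t^4 + t^2/2, s^3 - 12*s*t^2 + 16*t^3, s^2*t - 4*s*t^2 + 4*t^3}; counting standard monomials gives mu = 8. Corank 2; j^3 = -(s - 2*t)^3 is a perfect cube, so E-series; the 5-jet and mu = 8 give E_8.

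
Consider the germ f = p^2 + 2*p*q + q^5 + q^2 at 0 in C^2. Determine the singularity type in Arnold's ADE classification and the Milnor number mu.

Type A_{4}, Milnor number mu = 4.

The Hessian of f at 0 has rank 1. Corank 1: A-series; mu = 4 gives A_4.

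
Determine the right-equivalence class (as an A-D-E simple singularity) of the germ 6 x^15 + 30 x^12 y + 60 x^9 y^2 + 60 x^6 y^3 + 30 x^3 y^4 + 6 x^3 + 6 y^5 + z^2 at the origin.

The Hessian of f at 0 has rank 1. Corank 2; j^3 = 6*x^3 is a perfect cube, so E-series; the 5-jet and mu = 8 give E_8.

E8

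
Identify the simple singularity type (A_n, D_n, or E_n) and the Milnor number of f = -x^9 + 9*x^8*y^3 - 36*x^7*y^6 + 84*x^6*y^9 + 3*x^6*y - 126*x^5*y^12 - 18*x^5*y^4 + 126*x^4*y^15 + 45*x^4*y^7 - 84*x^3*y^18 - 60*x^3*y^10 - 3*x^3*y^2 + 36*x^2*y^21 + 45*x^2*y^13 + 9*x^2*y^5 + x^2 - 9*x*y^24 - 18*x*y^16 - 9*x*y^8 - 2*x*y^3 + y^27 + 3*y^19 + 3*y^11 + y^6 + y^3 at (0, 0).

Type A_{2}, Milnor number mu = 2.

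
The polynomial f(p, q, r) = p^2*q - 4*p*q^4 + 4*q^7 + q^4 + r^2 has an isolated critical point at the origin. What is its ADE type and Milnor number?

Type D_5, Milnor number mu = 5.

The Hessian of f at 0 is [[0, 0, 0], [0, 0, 0], [0, 0, 2]] with rank 1, so corank 2. A Groebner basis of the Jacobian ideal J(f) in C{p,q,r} is {p^3, p^2/4 + q^3, p*q, r}; counting standard monomials gives mu = 5. Corank 2; j^3 = p^2*q has shape L^2 M (L != M), so D-series; mu = 5 gives D_5.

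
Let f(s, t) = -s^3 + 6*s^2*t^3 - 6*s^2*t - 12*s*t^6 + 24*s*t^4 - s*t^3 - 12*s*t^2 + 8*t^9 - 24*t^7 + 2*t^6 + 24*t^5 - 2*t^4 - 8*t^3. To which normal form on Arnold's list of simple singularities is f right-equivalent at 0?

E7

The Hessian of f at 0 has rank 0. Corank 2; j^3 = -(s + 2*t)^3 is a perfect cube, so E-series; the 4-jet and mu = 7 give E_7.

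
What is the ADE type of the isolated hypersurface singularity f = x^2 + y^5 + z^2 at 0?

A4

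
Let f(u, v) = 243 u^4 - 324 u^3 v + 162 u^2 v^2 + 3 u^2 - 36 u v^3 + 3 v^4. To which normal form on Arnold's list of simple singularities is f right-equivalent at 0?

A3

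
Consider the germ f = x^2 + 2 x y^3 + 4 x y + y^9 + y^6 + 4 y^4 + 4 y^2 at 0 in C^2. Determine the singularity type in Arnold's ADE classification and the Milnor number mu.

Type A8, Milnor number mu = 8.

The Hessian of f at 0 has rank 1. Corank 1: A-series; mu = 8 gives A_8.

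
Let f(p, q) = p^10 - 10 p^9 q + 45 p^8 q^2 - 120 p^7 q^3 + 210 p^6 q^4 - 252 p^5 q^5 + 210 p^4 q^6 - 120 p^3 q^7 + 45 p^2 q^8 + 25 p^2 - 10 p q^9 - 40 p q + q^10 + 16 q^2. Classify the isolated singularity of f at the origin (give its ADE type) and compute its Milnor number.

Type A_9, Milnor number mu = 9.

The Hessian of f at 0 is [[50, -40], [-40, 32]] with rank 1, so corank 1. A Groebner basis of the Jacobian ideal J(f) in C{p,q} is {q^9, p - 4*q/5}; counting standard monomials gives mu = 9. Corank 1: A-series; mu = 9 gives A_9.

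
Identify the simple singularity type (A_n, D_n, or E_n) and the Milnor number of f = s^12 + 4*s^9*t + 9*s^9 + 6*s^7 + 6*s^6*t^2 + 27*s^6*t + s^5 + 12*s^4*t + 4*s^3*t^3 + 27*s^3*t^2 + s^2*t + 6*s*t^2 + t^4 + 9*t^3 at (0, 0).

Type D5, Milnor number mu = 5.

The Hessian of f at 0 is [[0, 0], [0, 0]] with rank 0, so corank 2. A Groebner basis of the Jacobian ideal J(f) in C{s,t} is {s^3 - 27*s^2/4 + 243*t^2/4, s^2/4 + t^3 - 9*t^2/4, s*t + 3*t^2}; counting standard monomials gives mu = 5. Corank 2; j^3 = t*(s + 3*t)^2 has shape L^2 M (L != M), so D-series; mu = 5 gives D_5.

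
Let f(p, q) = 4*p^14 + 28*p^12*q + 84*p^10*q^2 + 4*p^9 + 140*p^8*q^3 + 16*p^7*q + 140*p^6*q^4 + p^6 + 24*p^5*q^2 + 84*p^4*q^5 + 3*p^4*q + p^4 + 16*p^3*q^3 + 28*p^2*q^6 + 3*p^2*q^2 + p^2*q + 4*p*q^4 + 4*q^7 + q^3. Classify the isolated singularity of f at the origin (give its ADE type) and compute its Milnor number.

The Hessian of f at 0 is [[0, 0], [0, 0]] with rank 0, so corank 2. A Groebner basis of the Jacobian ideal J(f) in C{p,q} is {q^3, p^2 + 3*q^2, p*q}; counting standard monomials gives mu = 4. Corank 2; j^3 = q*(p^2 + q^2) splits into three distinct lines over C (the quadratic factor has nonzero discriminant), so D_4.

Type D_4, Milnor number mu = 4.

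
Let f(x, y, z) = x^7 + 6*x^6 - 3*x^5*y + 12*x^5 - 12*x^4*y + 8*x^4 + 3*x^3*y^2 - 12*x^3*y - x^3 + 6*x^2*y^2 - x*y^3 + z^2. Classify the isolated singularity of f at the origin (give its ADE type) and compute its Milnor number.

The Hessian of f at 0 is [[0, 0, 0], [0, 0, 0], [0, 0, 2]] with rank 1, so corank 2. A Groebner basis of the Jacobian ideal J(f) in C{x,y,z} is {3*x^2/4 + y^4 + y^3/4, x^3, x^2*y - x^2/4 - y^3/12, -x^2 + x*y^2 - y^3/3, z}; counting standard monomials gives mu = 7. Corank 2; j^3 = -x^3 is a perfect cube, so E-series; the 4-jet and mu = 7 give E_7.

Type E_{7}, Milnor number mu = 7.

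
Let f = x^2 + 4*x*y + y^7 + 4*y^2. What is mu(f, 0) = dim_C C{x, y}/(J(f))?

6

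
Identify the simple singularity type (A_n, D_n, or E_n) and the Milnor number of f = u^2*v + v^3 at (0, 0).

Type D_{4}, Milnor number mu = 4.

The Hessian of f at 0 is [[0, 0], [0, 0]] with rank 0, so corank 2. A Groebner basis of the Jacobian ideal J(f) in C{u,v} is {v^3, u^2 + 3*v^2, u*v}; counting standard monomials gives mu = 4. Corank 2; j^3 = v*(u^2 + v^2) splits into three distinct lines over C (the quadratic factor has nonzero discriminant), so D_4.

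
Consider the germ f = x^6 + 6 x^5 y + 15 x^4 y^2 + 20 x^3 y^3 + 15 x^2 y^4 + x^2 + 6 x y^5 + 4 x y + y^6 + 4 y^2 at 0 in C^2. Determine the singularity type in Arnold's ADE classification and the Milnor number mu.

The Hessian of f at 0 is [[2, 4], [4, 8]] with rank 1, so corank 1. A Groebner basis of the Jacobian ideal J(f) in C{x,y} is {y^5, x + 2*y}; counting standard monomials gives mu = 5. Corank 1: A-series; mu = 5 gives A_5.

Type A5, Milnor number mu = 5.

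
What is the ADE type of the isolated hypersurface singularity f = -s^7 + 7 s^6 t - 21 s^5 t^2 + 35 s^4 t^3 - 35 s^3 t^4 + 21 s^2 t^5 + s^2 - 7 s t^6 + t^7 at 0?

A_6

The Hessian of f at 0 is [[2, 0], [0, 0]] with rank 1, so corank 1. A Groebner basis of the Jacobian ideal J(f) in C{s,t} is {t^6, s}; counting standard monomials gives mu = 6. Corank 1: A-series; mu = 6 gives A_6.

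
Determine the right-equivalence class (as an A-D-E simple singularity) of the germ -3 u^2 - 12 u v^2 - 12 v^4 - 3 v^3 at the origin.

The Hessian of f at 0 has rank 1. Corank 1: A-series; mu = 2 gives A_2.

A_{2}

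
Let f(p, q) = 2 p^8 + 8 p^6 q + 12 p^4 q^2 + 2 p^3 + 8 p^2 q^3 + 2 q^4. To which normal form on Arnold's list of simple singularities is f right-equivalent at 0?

E_{6}

The Hessian of f at 0 is [[0, 0], [0, 0]] with rank 0, so corank 2. A Groebner basis of the Jacobian ideal J(f) in C{p,q} is {q^3, p^2}; counting standard monomials gives mu = 6. Corank 2; j^3 = 2*p^3 is a perfect cube, so E-series; the 4-jet and mu = 6 give E_6.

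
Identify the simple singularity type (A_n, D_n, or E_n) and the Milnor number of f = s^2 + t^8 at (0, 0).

Type A_7, Milnor number mu = 7.

The Hessian of f at 0 has rank 1. Corank 1: A-series; mu = 7 gives A_7.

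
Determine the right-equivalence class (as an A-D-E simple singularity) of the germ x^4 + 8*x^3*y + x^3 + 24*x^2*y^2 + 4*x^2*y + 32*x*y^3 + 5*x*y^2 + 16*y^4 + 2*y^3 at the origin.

D_5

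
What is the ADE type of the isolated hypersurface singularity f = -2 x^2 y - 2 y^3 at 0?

D_{4}

The Hessian of f at 0 has rank 0. Corank 2; j^3 = -2*y*(x^2 + y^2) splits into three distinct lines over C (the quadratic factor has nonzero discriminant), so D_4.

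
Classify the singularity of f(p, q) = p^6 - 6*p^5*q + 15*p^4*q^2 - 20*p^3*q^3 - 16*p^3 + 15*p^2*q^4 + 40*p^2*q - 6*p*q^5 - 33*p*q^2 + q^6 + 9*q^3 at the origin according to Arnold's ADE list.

The Hessian of f at 0 is [[0, 0], [0, 0]] with rank 0, so corank 2. A Groebner basis of the Jacobian ideal J(f) in C{p,q} is {2048*p*q/3 + q^5 - 512*q^2, p*q^2 - 3*q^3/4, p^2 - 7*p*q/4 + 3*q^2/4}; counting standard monomials gives mu = 7. Corank 2; j^3 = -(p - q)*(4*p - 3*q)^2 has shape L^2 M (L != M), so D-series; mu = 7 gives D_7.

D_{7}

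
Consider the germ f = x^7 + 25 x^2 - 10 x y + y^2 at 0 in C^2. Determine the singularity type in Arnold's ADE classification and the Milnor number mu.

Type A_6, Milnor number mu = 6.

The Hessian of f at 0 has rank 1. Corank 1: A-series; mu = 6 gives A_6.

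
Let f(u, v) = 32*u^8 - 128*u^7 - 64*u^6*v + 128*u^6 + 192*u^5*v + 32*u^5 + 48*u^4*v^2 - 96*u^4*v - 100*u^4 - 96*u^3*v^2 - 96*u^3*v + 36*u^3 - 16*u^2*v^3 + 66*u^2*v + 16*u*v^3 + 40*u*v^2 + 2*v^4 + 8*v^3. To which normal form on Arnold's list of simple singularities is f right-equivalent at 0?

D5

The Hessian of f at 0 is [[0, 0], [0, 0]] with rank 0, so corank 2. A Groebner basis of the Jacobian ideal J(f) in C{u,v} is {u*v^2 + 27*u*v/28 + 9*v^2/14, -81*u*v/56 + v^3 - 27*v^2/28, u^2 + 55*u*v/42 + 3*v^2/7}; counting standard monomials gives mu = 5. Corank 2; j^3 = 2*(2*u + v)*(3*u + 2*v)^2 has shape L^2 M (L != M), so D-series; mu = 5 gives D_5.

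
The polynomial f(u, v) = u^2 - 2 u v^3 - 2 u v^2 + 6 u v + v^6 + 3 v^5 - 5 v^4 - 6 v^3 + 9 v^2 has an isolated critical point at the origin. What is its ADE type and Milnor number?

Type A_{4}, Milnor number mu = 4.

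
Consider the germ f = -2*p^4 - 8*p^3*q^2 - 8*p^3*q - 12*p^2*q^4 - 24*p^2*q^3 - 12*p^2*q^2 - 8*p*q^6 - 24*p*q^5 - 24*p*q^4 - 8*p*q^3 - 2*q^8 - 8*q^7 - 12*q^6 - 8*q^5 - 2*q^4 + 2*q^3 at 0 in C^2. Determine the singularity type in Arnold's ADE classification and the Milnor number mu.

Type E_6, Milnor number mu = 6.

The Hessian of f at 0 is [[0, 0], [0, 0]] with rank 0, so corank 2. A Groebner basis of the Jacobian ideal J(f) in C{p,q} is {p^3 + 3*p^2*q, q^2}; counting standard monomials gives mu = 6. Corank 2; j^3 = 2*q^3 is a perfect cube, so E-series; the 4-jet and mu = 6 give E_6.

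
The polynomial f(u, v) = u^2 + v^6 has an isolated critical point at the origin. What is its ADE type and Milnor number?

Type A5, Milnor number mu = 5.

The Hessian of f at 0 is [[2, 0], [0, 0]] with rank 1, so corank 1. A Groebner basis of the Jacobian ideal J(f) in C{u,v} is {v^5, u}; counting standard monomials gives mu = 5. Corank 1: A-series; mu = 5 gives A_5.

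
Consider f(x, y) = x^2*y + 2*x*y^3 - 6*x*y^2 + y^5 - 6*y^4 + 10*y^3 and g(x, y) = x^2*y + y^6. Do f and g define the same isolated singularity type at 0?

The Hessian of f at 0 has rank 0. Corank 2; j^3 = y*(x^2 - 6*x*y + 10*y^2) splits into three distinct lines over C (the quadratic factor has nonzero discriminant), so D_4. The Hessian of g at 0 has rank 0. Corank 2; j^3 = x^2*y has shape L^2 M (L != M), so D-series; mu = 7 gives D_7. f is D_4 but g is D_7, hence not right-equivalent.

No.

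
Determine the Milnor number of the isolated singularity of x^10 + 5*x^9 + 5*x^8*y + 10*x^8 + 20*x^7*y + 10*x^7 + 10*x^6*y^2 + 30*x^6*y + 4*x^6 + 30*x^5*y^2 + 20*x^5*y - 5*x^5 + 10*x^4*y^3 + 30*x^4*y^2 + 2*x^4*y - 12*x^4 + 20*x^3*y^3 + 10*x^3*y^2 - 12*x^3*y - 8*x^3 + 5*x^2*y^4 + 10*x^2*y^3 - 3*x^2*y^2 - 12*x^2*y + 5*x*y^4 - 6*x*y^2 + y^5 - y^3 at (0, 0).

8

The Hessian of f at 0 has rank 0. Corank 2; j^3 = -(2*x + y)^3 is a perfect cube, so E-series; the 5-jet and mu = 8 give E_8.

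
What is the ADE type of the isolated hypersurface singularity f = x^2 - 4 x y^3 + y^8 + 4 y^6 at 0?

A_{7}

The Hessian of f at 0 has rank 1. Corank 1: A-series; mu = 7 gives A_7.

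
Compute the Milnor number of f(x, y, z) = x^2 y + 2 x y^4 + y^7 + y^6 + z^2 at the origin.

7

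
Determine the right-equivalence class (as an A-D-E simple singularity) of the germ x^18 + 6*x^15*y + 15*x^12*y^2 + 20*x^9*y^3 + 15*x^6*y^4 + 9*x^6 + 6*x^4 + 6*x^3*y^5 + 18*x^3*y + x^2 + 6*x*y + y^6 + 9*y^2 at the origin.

The Hessian of f at 0 is [[2, 6], [6, 18]] with rank 1, so corank 1. A Groebner basis of the Jacobian ideal J(f) in C{x,y} is {x*y^2 + x/27 + y/9, -x/81 + y^3 - y/27, x^2 + 6*x*y + 9*y^2}; counting standard monomials gives mu = 5. Corank 1: A-series; mu = 5 gives A_5.

A5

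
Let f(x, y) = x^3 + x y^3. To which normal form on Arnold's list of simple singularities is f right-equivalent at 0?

The Hessian of f at 0 has rank 0. Corank 2; j^3 = x^3 is a perfect cube, so E-series; the 4-jet and mu = 7 give E_7.

E_{7}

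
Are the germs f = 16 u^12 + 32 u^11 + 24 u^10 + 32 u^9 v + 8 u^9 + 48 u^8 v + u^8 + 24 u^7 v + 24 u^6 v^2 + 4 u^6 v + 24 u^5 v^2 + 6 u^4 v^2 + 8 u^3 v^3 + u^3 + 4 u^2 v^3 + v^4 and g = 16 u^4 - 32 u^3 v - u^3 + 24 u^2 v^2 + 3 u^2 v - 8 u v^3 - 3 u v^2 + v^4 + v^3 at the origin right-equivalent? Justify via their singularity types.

Yes.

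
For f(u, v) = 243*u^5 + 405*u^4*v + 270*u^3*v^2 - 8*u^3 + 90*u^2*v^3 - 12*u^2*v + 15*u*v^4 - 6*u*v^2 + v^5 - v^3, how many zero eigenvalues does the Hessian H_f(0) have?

The Hessian at 0 is [[0, 0], [0, 0]] of rank 0; hence corank 2.

2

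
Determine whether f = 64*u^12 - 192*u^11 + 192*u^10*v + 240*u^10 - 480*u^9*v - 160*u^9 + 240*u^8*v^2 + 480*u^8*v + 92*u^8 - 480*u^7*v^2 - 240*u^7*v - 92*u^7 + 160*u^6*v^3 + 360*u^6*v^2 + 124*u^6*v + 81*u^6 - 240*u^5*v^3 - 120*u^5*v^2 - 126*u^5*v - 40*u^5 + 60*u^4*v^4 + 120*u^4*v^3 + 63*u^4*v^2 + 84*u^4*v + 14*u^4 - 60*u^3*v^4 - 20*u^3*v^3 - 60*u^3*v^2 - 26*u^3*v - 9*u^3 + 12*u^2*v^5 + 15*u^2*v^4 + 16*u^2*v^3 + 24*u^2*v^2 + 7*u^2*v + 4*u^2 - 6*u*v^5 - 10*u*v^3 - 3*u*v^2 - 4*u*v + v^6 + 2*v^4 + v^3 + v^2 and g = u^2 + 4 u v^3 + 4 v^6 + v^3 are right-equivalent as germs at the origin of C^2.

The Hessian of f at 0 has rank 1. Corank 1: A-series; mu = 2 gives A_2. The Hessian of g at 0 has rank 1. Corank 1: A-series; mu = 2 gives A_2. Both have type A_2, hence right-equivalent.

Yes.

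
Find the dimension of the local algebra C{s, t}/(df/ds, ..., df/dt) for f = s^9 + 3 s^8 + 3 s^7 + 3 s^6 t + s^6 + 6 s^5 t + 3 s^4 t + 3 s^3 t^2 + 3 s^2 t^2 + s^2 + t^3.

2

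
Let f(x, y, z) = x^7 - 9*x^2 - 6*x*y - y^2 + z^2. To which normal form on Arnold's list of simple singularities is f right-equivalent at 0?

The Hessian of f at 0 is [[-18, -6, 0], [-6, -2, 0], [0, 0, 2]] with rank 2, so corank 1. A Groebner basis of the Jacobian ideal J(f) in C{x,y,z} is {y^6, x + y/3, z}; counting standard monomials gives mu = 6. Corank 1: A-series; mu = 6 gives A_6.

A6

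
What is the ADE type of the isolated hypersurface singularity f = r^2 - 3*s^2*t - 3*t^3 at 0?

D4

The Hessian of f at 0 has rank 1. Corank 2; j^3 = -3*t*(s^2 + t^2) splits into three distinct lines over C (the quadratic factor has nonzero discriminant), so D_4.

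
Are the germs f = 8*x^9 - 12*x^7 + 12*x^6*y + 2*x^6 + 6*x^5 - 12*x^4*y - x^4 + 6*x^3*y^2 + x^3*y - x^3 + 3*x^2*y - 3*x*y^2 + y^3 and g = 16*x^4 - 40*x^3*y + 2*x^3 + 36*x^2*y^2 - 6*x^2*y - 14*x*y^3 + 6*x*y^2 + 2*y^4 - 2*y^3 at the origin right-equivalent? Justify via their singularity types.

Yes.

The Hessian of f at 0 has rank 0. Corank 2; j^3 = -(x - y)^3 is a perfect cube, so E-series; the 4-jet and mu = 7 give E_7. The Hessian of g at 0 has rank 0. Corank 2; j^3 = 2*(x - y)^3 is a perfect cube, so E-series; the 4-jet and mu = 7 give E_7. Both have type E_7, hence right-equivalent.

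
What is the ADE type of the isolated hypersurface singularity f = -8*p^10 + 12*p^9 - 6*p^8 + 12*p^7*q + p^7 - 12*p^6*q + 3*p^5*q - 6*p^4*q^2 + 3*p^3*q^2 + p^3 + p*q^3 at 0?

The Hessian of f at 0 is [[0, 0], [0, 0]] with rank 0, so corank 2. A Groebner basis of the Jacobian ideal J(f) in C{p,q} is {p^3, p*q^2, 3*p^2 + q^3}; counting standard monomials gives mu = 7. Corank 2; j^3 = p^3 is a perfect cube, so E-series; the 4-jet and mu = 7 give E_7.

E7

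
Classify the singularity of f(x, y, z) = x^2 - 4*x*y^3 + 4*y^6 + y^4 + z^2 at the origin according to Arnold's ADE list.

A3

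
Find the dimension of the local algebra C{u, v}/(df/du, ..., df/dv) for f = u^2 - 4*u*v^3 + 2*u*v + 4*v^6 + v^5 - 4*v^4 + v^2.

4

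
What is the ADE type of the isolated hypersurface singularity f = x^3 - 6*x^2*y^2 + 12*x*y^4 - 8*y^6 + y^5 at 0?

E_{8}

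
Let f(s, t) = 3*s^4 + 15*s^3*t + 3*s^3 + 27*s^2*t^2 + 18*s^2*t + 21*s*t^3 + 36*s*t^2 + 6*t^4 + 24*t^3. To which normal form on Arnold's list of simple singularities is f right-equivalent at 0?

E_7

The Hessian of f at 0 is [[0, 0], [0, 0]] with rank 0, so corank 2. A Groebner basis of the Jacobian ideal J(f) in C{s,t} is {3*s^2 + 12*s*t + t^4 - t^3 + 12*t^2, s^3 + 18*s^2 + 72*s*t + 2*t^3 + 72*t^2, s^2*t - 7*s^2 - 28*s*t - 5*t^3/3 - 28*t^2, 2*s^2 + s*t^2 + 8*s*t + 4*t^3/3 + 8*t^2}; counting standard monomials gives mu = 7. Corank 2; j^3 = 3*(s + 2*t)^3 is a perfect cube, so E-series; the 4-jet and mu = 7 give E_7.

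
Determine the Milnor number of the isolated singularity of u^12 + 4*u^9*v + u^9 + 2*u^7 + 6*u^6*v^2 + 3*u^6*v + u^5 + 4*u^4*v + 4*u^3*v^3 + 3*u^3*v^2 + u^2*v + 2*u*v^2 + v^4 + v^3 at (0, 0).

The Hessian of f at 0 has rank 0. Corank 2; j^3 = v*(u + v)^2 has shape L^2 M (L != M), so D-series; mu = 5 gives D_5.

5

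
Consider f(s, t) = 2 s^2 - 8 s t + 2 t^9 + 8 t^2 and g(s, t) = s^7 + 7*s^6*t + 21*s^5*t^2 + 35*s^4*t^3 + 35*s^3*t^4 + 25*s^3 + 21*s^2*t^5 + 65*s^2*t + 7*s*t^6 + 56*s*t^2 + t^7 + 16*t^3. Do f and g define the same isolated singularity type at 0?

No.

The Hessian of f at 0 has rank 1. Corank 1: A-series; mu = 8 gives A_8. The Hessian of g at 0 has rank 0. Corank 2; j^3 = (s + t)*(5*s + 4*t)^2 has shape L^2 M (L != M), so D-series; mu = 8 gives D_8. f is A_8 but g is D_8, hence not right-equivalent.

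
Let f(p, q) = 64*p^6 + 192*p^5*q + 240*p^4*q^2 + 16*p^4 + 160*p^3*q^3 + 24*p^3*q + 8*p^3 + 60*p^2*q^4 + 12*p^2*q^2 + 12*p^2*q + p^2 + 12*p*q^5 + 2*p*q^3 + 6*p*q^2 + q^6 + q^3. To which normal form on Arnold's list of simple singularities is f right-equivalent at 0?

A2

The Hessian of f at 0 has rank 1. Corank 1: A-series; mu = 2 gives A_2.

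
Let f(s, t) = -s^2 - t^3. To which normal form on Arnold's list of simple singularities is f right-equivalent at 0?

The Hessian of f at 0 has rank 1. Corank 1: A-series; mu = 2 gives A_2.

A2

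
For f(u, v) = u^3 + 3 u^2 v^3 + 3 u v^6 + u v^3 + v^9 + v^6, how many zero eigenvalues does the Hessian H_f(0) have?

2

The Hessian at 0 is [[0, 0], [0, 0]] of rank 0; hence corank 2.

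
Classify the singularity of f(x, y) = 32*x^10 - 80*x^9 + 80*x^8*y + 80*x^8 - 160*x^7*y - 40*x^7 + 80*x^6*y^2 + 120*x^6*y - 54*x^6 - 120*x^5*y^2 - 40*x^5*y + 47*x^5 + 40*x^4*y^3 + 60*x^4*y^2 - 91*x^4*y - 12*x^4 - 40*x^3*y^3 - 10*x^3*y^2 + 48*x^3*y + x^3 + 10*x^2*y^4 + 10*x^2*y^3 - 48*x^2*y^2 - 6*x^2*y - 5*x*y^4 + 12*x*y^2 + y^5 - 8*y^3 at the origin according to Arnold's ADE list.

E_{8}

The Hessian of f at 0 has rank 0. Corank 2; j^3 = (x - 2*y)^3 is a perfect cube, so E-series; the 5-jet and mu = 8 give E_8.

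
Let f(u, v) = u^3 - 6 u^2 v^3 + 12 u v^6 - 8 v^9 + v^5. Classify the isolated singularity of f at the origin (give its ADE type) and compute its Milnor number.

The Hessian of f at 0 is [[0, 0], [0, 0]] with rank 0, so corank 2. A Groebner basis of the Jacobian ideal J(f) in C{u,v} is {-u^2/4 + u*v^3, v^4, u^3, u^2*v}; counting standard monomials gives mu = 8. Corank 2; j^3 = u^3 is a perfect cube, so E-series; the 5-jet and mu = 8 give E_8.

Type E_8, Milnor number mu = 8.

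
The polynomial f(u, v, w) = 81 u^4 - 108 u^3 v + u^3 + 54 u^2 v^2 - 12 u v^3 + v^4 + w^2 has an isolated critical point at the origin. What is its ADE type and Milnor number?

The Hessian of f at 0 is [[0, 0, 0], [0, 0, 0], [0, 0, 2]] with rank 1, so corank 2. A Groebner basis of the Jacobian ideal J(f) in C{u,v,w} is {v^4, u*v^2 - v^3/9, u^2, w}; counting standard monomials gives mu = 6. Corank 2; j^3 = u^3 is a perfect cube, so E-series; the 4-jet and mu = 6 give E_6.

Type E_{6}, Milnor number mu = 6.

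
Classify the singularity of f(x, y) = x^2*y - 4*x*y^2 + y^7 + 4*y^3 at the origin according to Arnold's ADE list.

D_{8}

The Hessian of f at 0 has rank 0. Corank 2; j^3 = y*(x - 2*y)^2 has shape L^2 M (L != M), so D-series; mu = 8 gives D_8.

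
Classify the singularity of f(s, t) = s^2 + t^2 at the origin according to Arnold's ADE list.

The Hessian of f at 0 is [[2, 0], [0, 2]] with rank 2, so corank 0. A Groebner basis of the Jacobian ideal J(f) in C{s,t} is {s, t}; counting standard monomials gives mu = 1. Corank 0: nondegenerate Morse point, so A_1.

A_1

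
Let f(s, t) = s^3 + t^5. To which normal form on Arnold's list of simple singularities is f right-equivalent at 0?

E_8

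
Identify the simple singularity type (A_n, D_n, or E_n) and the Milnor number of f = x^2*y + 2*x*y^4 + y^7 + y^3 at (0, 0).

Type D_{4}, Milnor number mu = 4.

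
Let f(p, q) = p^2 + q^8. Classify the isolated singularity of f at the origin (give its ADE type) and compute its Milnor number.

Type A_7, Milnor number mu = 7.

The Hessian of f at 0 has rank 1. Corank 1: A-series; mu = 7 gives A_7.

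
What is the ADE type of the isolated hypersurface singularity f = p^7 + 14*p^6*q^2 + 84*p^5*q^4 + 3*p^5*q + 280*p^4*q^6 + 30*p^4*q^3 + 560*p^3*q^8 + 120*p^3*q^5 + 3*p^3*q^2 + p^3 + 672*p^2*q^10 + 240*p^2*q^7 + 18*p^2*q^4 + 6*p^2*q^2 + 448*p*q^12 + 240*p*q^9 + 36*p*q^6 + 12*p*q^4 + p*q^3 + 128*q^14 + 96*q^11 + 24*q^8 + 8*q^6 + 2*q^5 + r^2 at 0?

The Hessian of f at 0 is [[0, 0, 0], [0, 0, 0], [0, 0, 2]] with rank 1, so corank 2. A Groebner basis of the Jacobian ideal J(f) in C{p,q,r} is {-p^2/4 + q^4 - q^3/12, p^3, p^2*q + p^2/12 + q^3/36, p^2/2 + p*q^2 + q^3/6, r}; counting standard monomials gives mu = 7. Corank 2; j^3 = p^3 is a perfect cube, so E-series; the 4-jet and mu = 7 give E_7.

E_7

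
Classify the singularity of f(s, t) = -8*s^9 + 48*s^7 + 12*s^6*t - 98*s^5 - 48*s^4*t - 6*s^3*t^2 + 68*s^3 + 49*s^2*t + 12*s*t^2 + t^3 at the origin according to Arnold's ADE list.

D4

The Hessian of f at 0 has rank 0. Corank 2; j^3 = (4*s + t)*(17*s^2 + 8*s*t + t^2) splits into three distinct lines over C (the quadratic factor has nonzero discriminant), so D_4.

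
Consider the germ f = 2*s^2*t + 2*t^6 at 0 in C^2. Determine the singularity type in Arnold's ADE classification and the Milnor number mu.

Type D_{7}, Milnor number mu = 7.

The Hessian of f at 0 has rank 0. Corank 2; j^3 = 2*s^2*t has shape L^2 M (L != M), so D-series; mu = 7 gives D_7.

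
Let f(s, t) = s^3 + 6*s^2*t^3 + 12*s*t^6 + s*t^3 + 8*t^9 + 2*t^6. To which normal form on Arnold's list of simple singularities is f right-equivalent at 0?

The Hessian of f at 0 is [[0, 0], [0, 0]] with rank 0, so corank 2. A Groebner basis of the Jacobian ideal J(f) in C{s,t} is {s^3, s*t^2, 3*s^2 + t^3}; counting standard monomials gives mu = 7. Corank 2; j^3 = s^3 is a perfect cube, so E-series; the 4-jet and mu = 7 give E_7.

E7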